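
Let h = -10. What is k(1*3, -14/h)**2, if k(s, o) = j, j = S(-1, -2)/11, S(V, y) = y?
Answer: 4/121 ≈ 0.033058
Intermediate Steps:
j = -2/11 ≈ -0.18182
k(s, o) = -2/11
k(1*3, -14/h)**2 = (-2/11)**2 = 4/121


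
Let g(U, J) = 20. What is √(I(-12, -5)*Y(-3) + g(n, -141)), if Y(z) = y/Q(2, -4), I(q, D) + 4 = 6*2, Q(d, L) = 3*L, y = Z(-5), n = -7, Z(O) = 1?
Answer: √174/3 ≈ 4.3970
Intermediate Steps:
y = 1
I(q, D) = 8 (I(q, D) = -4 + 6*2 = -4 + 12 = 8)
Y(z) = -1/12 (Y(z) = 1/(3*(-4)) = 1/(-12) = 1*(-1/12) = -1/12)
√(I(-12, -5)*Y(-3) + g(n, -141)) = √(8*(-1/12) + 20) = √(-⅔ + 20) = √(58/3) = √174/3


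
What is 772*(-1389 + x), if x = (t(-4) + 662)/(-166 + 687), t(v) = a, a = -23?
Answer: -558179160/521 ≈ -1.0714e+6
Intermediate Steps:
t(v) = -23
x = 639/521 (x = (-23 + 662)/(-166 + 687) = 639/521 ≈ 1.2265)
772*(-1389 + x) = 772*(-1389 + 639/521) = 772*(-723030/521) = -558179160/521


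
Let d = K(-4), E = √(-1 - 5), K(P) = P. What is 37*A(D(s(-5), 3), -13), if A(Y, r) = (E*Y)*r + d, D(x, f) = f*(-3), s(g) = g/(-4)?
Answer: -148 + 4329*I*√6 ≈ -148.0 + 10604.0*I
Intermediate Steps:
s(g) = -g/4 (s(g) = g*(-¼) = -g/4)
E = I*√6 (E = √(-6) = I*√6 ≈ 2.4495*I)
d = -4
D(x, f) = -3*f
A(Y, r) = -4 + I*Y*r*√6 (A(Y, r) = ((I*√6)*Y)*r - 4 = (I*Y*√6)*r - 4 = I*Y*r*√6 - 4 = -4 + I*Y*r*√6)
37*A(D(s(-5), 3), -13) = 37*(-4 + I*(-3*3)*(-13)*√6) = 37*(-4 + I*(-9)*(-13)*√6) = 37*(-4 + 117*I*√6) = -148 + 4329*I*√6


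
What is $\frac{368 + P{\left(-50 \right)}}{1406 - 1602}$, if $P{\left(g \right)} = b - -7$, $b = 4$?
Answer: $- \frac{379}{196} \approx -1.9337$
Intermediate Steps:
$P{\left(g \right)} = 11$ ($P{\left(g \right)} = 4 - -7 = 4 + 7 = 11$)
$\frac{368 + P{\left(-50 \right)}}{1406 - 1602} = \frac{368 + 11}{1406 - 1602} = \frac{379}{-196} = 379 \left(- \frac{1}{196}\right) = - \frac{379}{196}$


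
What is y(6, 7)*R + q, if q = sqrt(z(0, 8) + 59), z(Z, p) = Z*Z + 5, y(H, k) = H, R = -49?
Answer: -286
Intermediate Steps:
z(Z, p) = 5 + Z**2 (z(Z, p) = Z**2 + 5 = 5 + Z**2)
q = 8 (q = sqrt((5 + 0**2) + 59) = sqrt((5 + 0) + 59) = sqrt(5 + 59) = sqrt(64) = 8)
y(6, 7)*R + q = 6*(-49) + 8 = -294 + 8 = -286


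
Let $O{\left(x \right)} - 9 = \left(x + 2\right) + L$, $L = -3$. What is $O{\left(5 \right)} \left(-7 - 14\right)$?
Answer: $-273$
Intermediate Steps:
$O{\left(x \right)} = 8 + x$ ($O{\left(x \right)} = 9 + \left(\left(x + 2\right) - 3\right) = 9 + \left(\left(2 + x\right) - 3\right) = 9 + \left(-1 + x\right) = 8 + x$)
$O{\left(5 \right)} \left(-7 - 14\right) = \left(8 + 5\right) \left(-7 - 14\right) = 13 \left(-21\right) = -273$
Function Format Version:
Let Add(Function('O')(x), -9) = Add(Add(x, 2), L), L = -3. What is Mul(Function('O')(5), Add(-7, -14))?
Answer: -273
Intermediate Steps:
Function('O')(x) = Add(8, x) (Function('O')(x) = Add(9, Add(Add(x, 2), -3)) = Add(9, Add(Add(2, x), -3)) = Add(9, Add(-1, x)) = Add(8, x))
Mul(Function('O')(5), Add(-7, -14)) = Mul(Add(8, 5), Add(-7, -14)) = Mul(13, -21) = -273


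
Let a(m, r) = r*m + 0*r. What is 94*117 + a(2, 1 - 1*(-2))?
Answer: 11004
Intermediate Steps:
a(m, r) = m*r (a(m, r) = m*r + 0 = m*r)
94*117 + a(2, 1 - 1*(-2)) = 94*117 + 2*(1 - 1*(-2)) = 10998 + 2*(1 + 2) = 10998 + 2*3 = 10998 + 6 = 11004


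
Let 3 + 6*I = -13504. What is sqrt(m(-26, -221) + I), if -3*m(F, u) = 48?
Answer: I*sqrt(81618)/6 ≈ 47.615*I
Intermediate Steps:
m(F, u) = -16 (m(F, u) = -1/3*48 = -16)
I = -13507/6 (I = -1/2 + (1/6)*(-13504) = -1/2 - 6752/3 = -13507/6 ≈ -2251.2)
sqrt(m(-26, -221) + I) = sqrt(-16 - 13507/6) = sqrt(-13603/6) = I*sqrt(81618)/6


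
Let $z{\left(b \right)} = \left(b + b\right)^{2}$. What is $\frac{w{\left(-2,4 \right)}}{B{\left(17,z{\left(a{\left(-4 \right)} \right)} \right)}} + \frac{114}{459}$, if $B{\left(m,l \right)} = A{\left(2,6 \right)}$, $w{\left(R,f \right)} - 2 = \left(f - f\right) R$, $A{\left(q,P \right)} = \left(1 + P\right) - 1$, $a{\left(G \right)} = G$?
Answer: $\frac{89}{153} \approx 0.5817$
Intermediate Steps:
$A{\left(q,P \right)} = P$
$w{\left(R,f \right)} = 2$ ($w{\left(R,f \right)} = 2 + \left(f - f\right) R = 2 + 0 R = 2 + 0 = 2$)
$z{\left(b \right)} = 4 b^{2}$ ($z{\left(b \right)} = \left(2 b\right)^{2} = 4 b^{2}$)
$B{\left(m,l \right)} = 6$
$\frac{w{\left(-2,4 \right)}}{B{\left(17,z{\left(a{\left(-4 \right)} \right)} \right)}} + \frac{114}{459} = \frac{2}{6} + \frac{114}{459} = 2 \cdot \frac{1}{6} + 114 \cdot \frac{1}{459} = \frac{1}{3} + \frac{38}{153} = \frac{89}{153}$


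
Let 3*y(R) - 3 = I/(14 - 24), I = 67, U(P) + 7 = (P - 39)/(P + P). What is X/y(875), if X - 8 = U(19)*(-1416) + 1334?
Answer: -6839580/703 ≈ -9729.1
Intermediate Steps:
U(P) = -7 + (-39 + P)/(2*P) (U(P) = -7 + (P - 39)/(P + P) = -7 + (-39 + P)/((2*P)) = -7 + (-39 + P)*(1/(2*P)) = -7 + (-39 + P)/(2*P))
X = 227986/19 (X = 8 + (((13/2)*(-3 - 1*19)/19)*(-1416) + 1334) = 8 + (((13/2)*(1/19)*(-3 - 19))*(-1416) + 1334) = 8 + (((13/2)*(1/19)*(-22))*(-1416) + 1334) = 8 + (-143/19*(-1416) + 1334) = 8 + (202488/19 + 1334) = 8 + 227834/19 = 227986/19 ≈ 11999.)
y(R) = -37/30 (y(R) = 1 + (67/(14 - 24))/3 = 1 + (67/(-10))/3 = 1 + (67*(-⅒))/3 = 1 + (⅓)*(-67/10) = 1 - 67/30 = -37/30)
X/y(875) = 227986/(19*(-37/30)) = (227986/19)*(-30/37) = -6839580/703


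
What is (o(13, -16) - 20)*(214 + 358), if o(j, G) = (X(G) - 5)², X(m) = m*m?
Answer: 36025132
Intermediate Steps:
X(m) = m²
o(j, G) = (-5 + G²)² (o(j, G) = (G² - 5)² = (-5 + G²)²)
(o(13, -16) - 20)*(214 + 358) = ((-5 + (-16)²)² - 20)*(214 + 358) = ((-5 + 256)² - 20)*572 = (251² - 20)*572 = (63001 - 20)*572 = 62981*572 = 36025132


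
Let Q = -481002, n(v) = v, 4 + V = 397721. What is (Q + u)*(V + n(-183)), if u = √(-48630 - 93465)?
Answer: -191214649068 + 397534*I*√142095 ≈ -1.9121e+11 + 1.4985e+8*I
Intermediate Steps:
V = 397717 (V = -4 + 397721 = 397717)
u = I*√142095 (u = √(-142095) = I*√142095 ≈ 376.96*I)
(Q + u)*(V + n(-183)) = (-481002 + I*√142095)*(397717 - 183) = (-481002 + I*√142095)*397534 = -191214649068 + 397534*I*√142095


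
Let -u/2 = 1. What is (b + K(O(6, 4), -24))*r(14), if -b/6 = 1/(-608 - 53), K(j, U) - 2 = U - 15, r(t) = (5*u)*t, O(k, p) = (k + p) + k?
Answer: 3423140/661 ≈ 5178.7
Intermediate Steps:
u = -2 (u = -2*1 = -2)
O(k, p) = p + 2*k
r(t) = -10*t (r(t) = (5*(-2))*t = -10*t)
K(j, U) = -13 + U (K(j, U) = 2 + (U - 15) = 2 + (-15 + U) = -13 + U)
b = 6/661 (b = -6/(-608 - 53) = -6/(-661) = -6*(-1/661) = 6/661 ≈ 0.0090772)
(b + K(O(6, 4), -24))*r(14) = (6/661 + (-13 - 24))*(-10*14) = (6/661 - 37)*(-140) = -24451/661*(-140) = 3423140/661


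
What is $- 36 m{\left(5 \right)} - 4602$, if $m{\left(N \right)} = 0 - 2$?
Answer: $-4530$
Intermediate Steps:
$m{\left(N \right)} = -2$
$- 36 m{\left(5 \right)} - 4602 = \left(-36\right) \left(-2\right) - 4602 = 72 - 4602 = -4530$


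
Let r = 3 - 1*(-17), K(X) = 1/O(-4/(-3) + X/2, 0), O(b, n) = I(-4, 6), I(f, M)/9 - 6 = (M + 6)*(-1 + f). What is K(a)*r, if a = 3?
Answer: -10/243 ≈ -0.041152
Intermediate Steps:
I(f, M) = 54 + 9*(-1 + f)*(6 + M) (I(f, M) = 54 + 9*((M + 6)*(-1 + f)) = 54 + 9*((6 + M)*(-1 + f)) = 54 + 9*((-1 + f)*(6 + M)) = 54 + 9*(-1 + f)*(6 + M))
O(b, n) = -486 (O(b, n) = -9*6 + 54*(-4) + 9*6*(-4) = -54 - 216 - 216 = -486)
K(X) = -1/486 (K(X) = 1/(-486) = -1/486)
r = 20 (r = 3 + 17 = 20)
K(a)*r = -1/486*20 = -10/243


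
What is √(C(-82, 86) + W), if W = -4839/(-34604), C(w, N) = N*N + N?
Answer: √2239847426517/17302 ≈ 86.499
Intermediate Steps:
C(w, N) = N + N² (C(w, N) = N² + N = N + N²)
W = 4839/34604 (W = -4839*(-1/34604) = 4839/34604 ≈ 0.13984)
√(C(-82, 86) + W) = √(86*(1 + 86) + 4839/34604) = √(86*87 + 4839/34604) = √(7482 + 4839/34604) = √(258911967/34604) = √2239847426517/17302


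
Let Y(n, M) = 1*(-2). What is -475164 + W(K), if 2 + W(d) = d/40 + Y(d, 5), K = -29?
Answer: -19006749/40 ≈ -4.7517e+5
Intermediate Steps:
Y(n, M) = -2
W(d) = -4 + d/40 (W(d) = -2 + (d/40 - 2) = -2 + (-2 + d/40) = -4 + d/40)
-475164 + W(K) = -475164 + (-4 + (1/40)*(-29)) = -475164 + (-4 - 29/40) = -475164 - 189/40 = -19006749/40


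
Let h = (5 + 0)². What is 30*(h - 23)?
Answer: 60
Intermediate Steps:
h = 25 (h = 5² = 25)
30*(h - 23) = 30*(25 - 23) = 30*2 = 60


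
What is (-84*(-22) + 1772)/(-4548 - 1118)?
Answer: -1810/2833 ≈ -0.63890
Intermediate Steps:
(-84*(-22) + 1772)/(-4548 - 1118) = (1848 + 1772)/(-5666) = 3620*(-1/5666) = -1810/2833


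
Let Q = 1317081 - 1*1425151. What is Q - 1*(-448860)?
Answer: 340790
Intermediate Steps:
Q = -108070 (Q = 1317081 - 1425151 = -108070)
Q - 1*(-448860) = -108070 - 1*(-448860) = -108070 + 448860 = 340790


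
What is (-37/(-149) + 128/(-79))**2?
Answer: 260790201/138556441 ≈ 1.8822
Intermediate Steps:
(-37/(-149) + 128/(-79))**2 = (-37*(-1/149) + 128*(-1/79))**2 = (37/149 - 128/79)**2 = (-16149/11771)**2 = 260790201/138556441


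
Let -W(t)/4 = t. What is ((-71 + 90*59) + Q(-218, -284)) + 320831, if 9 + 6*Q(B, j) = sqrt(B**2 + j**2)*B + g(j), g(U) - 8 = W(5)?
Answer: 652133/2 - 218*sqrt(32045)/3 ≈ 3.1306e+5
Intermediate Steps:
W(t) = -4*t
g(U) = -12 (g(U) = 8 - 4*5 = 8 - 20 = -12)
Q(B, j) = -7/2 + B*sqrt(B**2 + j**2)/6 (Q(B, j) = -3/2 + (sqrt(B**2 + j**2)*B - 12)/6 = -3/2 + (B*sqrt(B**2 + j**2) - 12)/6 = -3/2 + (-12 + B*sqrt(B**2 + j**2))/6 = -3/2 + (-2 + B*sqrt(B**2 + j**2)/6) = -7/2 + B*sqrt(B**2 + j**2)/6)
((-71 + 90*59) + Q(-218, -284)) + 320831 = ((-71 + 90*59) + (-7/2 + (1/6)*(-218)*sqrt((-218)**2 + (-284)**2))) + 320831 = ((-71 + 5310) + (-7/2 + (1/6)*(-218)*sqrt(47524 + 80656))) + 320831 = (5239 + (-7/2 + (1/6)*(-218)*sqrt(128180))) + 320831 = (5239 + (-7/2 + (1/6)*(-218)*(2*sqrt(32045)))) + 320831 = (5239 + (-7/2 - 218*sqrt(32045)/3)) + 320831 = (10471/2 - 218*sqrt(32045)/3) + 320831 = 652133/2 - 218*sqrt(32045)/3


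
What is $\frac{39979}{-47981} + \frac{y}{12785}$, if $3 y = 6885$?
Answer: $- \frac{80203024}{122687417} \approx -0.65372$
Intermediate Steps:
$y = 2295$ ($y = \frac{1}{3} \cdot 6885 = 2295$)
$\frac{39979}{-47981} + \frac{y}{12785} = \frac{39979}{-47981} + \frac{2295}{12785} = 39979 \left(- \frac{1}{47981}\right) + 2295 \cdot \frac{1}{12785} = - \frac{39979}{47981} + \frac{459}{2557} = - \frac{80203024}{122687417}$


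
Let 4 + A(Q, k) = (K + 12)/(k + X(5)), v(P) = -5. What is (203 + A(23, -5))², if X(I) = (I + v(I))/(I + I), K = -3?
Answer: 972196/25 ≈ 38888.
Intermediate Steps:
X(I) = (-5 + I)/(2*I) (X(I) = (I - 5)/(I + I) = (-5 + I)/((2*I)) = (-5 + I)*(1/(2*I)) = (-5 + I)/(2*I))
A(Q, k) = -4 + 9/k (A(Q, k) = -4 + (-3 + 12)/(k + (½)*(-5 + 5)/5) = -4 + 9/(k + (½)*(⅕)*0) = -4 + 9/(k + 0) = -4 + 9/k)
(203 + A(23, -5))² = (203 + (-4 + 9/(-5)))² = (203 + (-4 + 9*(-⅕)))² = (203 + (-4 - 9/5))² = (203 - 29/5)² = (986/5)² = 972196/25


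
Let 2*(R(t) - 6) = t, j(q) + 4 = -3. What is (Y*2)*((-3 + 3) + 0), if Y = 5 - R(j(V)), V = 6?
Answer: 0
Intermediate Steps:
j(q) = -7 (j(q) = -4 - 3 = -7)
R(t) = 6 + t/2
Y = 5/2 (Y = 5 - (6 + (½)*(-7)) = 5 - (6 - 7/2) = 5 - 1*5/2 = 5 - 5/2 = 5/2 ≈ 2.5000)
(Y*2)*((-3 + 3) + 0) = ((5/2)*2)*((-3 + 3) + 0) = 5*(0 + 0) = 5*0 = 0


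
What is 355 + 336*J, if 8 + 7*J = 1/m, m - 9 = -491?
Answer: -7013/241 ≈ -29.100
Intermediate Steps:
m = -482 (m = 9 - 491 = -482)
J = -551/482 (J = -8/7 + (⅐)/(-482) = -8/7 + (⅐)*(-1/482) = -8/7 - 1/3374 = -551/482 ≈ -1.1432)
355 + 336*J = 355 + 336*(-551/482) = 355 - 92568/241 = -7013/241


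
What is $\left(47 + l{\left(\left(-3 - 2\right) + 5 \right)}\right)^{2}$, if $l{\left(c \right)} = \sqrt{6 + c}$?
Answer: $\left(47 + \sqrt{6}\right)^{2} \approx 2445.3$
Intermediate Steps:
$\left(47 + l{\left(\left(-3 - 2\right) + 5 \right)}\right)^{2} = \left(47 + \sqrt{6 + \left(\left(-3 - 2\right) + 5\right)}\right)^{2} = \left(47 + \sqrt{6 + \left(-5 + 5\right)}\right)^{2} = \left(47 + \sqrt{6 + 0}\right)^{2} = \left(47 + \sqrt{6}\right)^{2}$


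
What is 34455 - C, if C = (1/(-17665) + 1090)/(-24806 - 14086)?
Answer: 7890513580583/229009060 ≈ 34455.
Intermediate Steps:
C = -6418283/229009060 (C = (-1/17665 + 1090)/(-38892) = (19254849/17665)*(-1/38892) = -6418283/229009060 ≈ -0.028026)
34455 - C = 34455 - 1*(-6418283/229009060) = 34455 + 6418283/229009060 = 7890513580583/229009060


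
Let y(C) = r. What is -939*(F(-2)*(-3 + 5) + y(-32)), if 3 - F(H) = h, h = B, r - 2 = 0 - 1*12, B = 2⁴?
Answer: 33804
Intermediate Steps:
B = 16
r = -10 (r = 2 + (0 - 1*12) = 2 + (0 - 12) = 2 - 12 = -10)
h = 16
F(H) = -13 (F(H) = 3 - 1*16 = 3 - 16 = -13)
y(C) = -10
-939*(F(-2)*(-3 + 5) + y(-32)) = -939*(-13*(-3 + 5) - 10) = -939*(-13*2 - 10) = -939*(-26 - 10) = -939*(-36) = 33804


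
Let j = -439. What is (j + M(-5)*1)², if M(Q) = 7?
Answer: 186624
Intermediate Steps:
(j + M(-5)*1)² = (-439 + 7*1)² = (-439 + 7)² = (-432)² = 186624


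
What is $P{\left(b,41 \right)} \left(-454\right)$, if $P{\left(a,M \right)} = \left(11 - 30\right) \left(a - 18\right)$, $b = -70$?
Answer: $-759088$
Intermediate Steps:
$P{\left(a,M \right)} = 342 - 19 a$ ($P{\left(a,M \right)} = - 19 \left(-18 + a\right) = 342 - 19 a$)
$P{\left(b,41 \right)} \left(-454\right) = \left(342 - -1330\right) \left(-454\right) = \left(342 + 1330\right) \left(-454\right) = 1672 \left(-454\right) = -759088$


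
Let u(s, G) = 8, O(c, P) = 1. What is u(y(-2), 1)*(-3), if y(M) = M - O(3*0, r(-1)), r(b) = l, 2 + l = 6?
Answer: -24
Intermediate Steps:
l = 4 (l = -2 + 6 = 4)
r(b) = 4
y(M) = -1 + M (y(M) = M - 1*1 = M - 1 = -1 + M)
u(y(-2), 1)*(-3) = 8*(-3) = -24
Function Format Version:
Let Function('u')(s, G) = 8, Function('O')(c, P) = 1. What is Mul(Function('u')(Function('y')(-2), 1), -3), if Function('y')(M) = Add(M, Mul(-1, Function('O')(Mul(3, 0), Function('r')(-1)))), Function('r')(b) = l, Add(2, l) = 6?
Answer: -24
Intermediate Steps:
l = 4 (l = Add(-2, 6) = 4)
Function('r')(b) = 4
Function('y')(M) = Add(-1, M) (Function('y')(M) = Add(M, Mul(-1, 1)) = Add(M, -1) = Add(-1, M))
Mul(Function('u')(Function('y')(-2), 1), -3) = Mul(8, -3) = -24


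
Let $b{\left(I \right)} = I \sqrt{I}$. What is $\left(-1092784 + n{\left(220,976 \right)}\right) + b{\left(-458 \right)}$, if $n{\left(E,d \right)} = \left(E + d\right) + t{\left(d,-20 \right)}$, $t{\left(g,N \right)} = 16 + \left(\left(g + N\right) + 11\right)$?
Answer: $-1090605 - 458 i \sqrt{458} \approx -1.0906 \cdot 10^{6} - 9801.6 i$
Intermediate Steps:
$b{\left(I \right)} = I^{\frac{3}{2}}$
$t{\left(g,N \right)} = 27 + N + g$ ($t{\left(g,N \right)} = 16 + \left(\left(N + g\right) + 11\right) = 16 + \left(11 + N + g\right) = 27 + N + g$)
$n{\left(E,d \right)} = 7 + E + 2 d$ ($n{\left(E,d \right)} = \left(E + d\right) + \left(27 - 20 + d\right) = \left(E + d\right) + \left(7 + d\right) = 7 + E + 2 d$)
$\left(-1092784 + n{\left(220,976 \right)}\right) + b{\left(-458 \right)} = \left(-1092784 + \left(7 + 220 + 2 \cdot 976\right)\right) + \left(-458\right)^{\frac{3}{2}} = \left(-1092784 + \left(7 + 220 + 1952\right)\right) - 458 i \sqrt{458} = \left(-1092784 + 2179\right) - 458 i \sqrt{458} = -1090605 - 458 i \sqrt{458}$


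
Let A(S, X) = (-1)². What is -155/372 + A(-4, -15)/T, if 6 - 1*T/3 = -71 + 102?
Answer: -43/100 ≈ -0.43000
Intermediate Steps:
A(S, X) = 1
T = -75 (T = 18 - 3*(-71 + 102) = 18 - 3*31 = 18 - 93 = -75)
-155/372 + A(-4, -15)/T = -155/372 + 1/(-75) = -155*1/372 + 1*(-1/75) = -5/12 - 1/75 = -43/100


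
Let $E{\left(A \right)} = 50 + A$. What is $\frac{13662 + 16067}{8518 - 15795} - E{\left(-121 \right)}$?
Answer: $\frac{486938}{7277} \approx 66.915$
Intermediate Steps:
$\frac{13662 + 16067}{8518 - 15795} - E{\left(-121 \right)} = \frac{13662 + 16067}{8518 - 15795} - \left(50 - 121\right) = \frac{29729}{-7277} - -71 = 29729 \left(- \frac{1}{7277}\right) + 71 = - \frac{29729}{7277} + 71 = \frac{486938}{7277}$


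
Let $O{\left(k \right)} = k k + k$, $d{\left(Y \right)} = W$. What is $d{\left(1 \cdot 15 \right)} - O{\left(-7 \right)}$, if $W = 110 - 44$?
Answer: $24$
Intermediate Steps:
$W = 66$
$d{\left(Y \right)} = 66$
$O{\left(k \right)} = k + k^{2}$ ($O{\left(k \right)} = k^{2} + k = k + k^{2}$)
$d{\left(1 \cdot 15 \right)} - O{\left(-7 \right)} = 66 - - 7 \left(1 - 7\right) = 66 - \left(-7\right) \left(-6\right) = 66 - 42 = 24$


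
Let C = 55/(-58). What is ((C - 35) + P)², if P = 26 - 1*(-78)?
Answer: 15578809/3364 ≈ 4631.0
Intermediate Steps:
C = -55/58 (C = 55*(-1/58) = -55/58 ≈ -0.94828)
P = 104 (P = 26 + 78 = 104)
((C - 35) + P)² = ((-55/58 - 35) + 104)² = (-2085/58 + 104)² = (3947/58)² = 15578809/3364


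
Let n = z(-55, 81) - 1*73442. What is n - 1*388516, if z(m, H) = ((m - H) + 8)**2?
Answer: -445574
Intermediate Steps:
z(m, H) = (8 + m - H)**2
n = -57058 (n = (8 - 55 - 1*81)**2 - 1*73442 = (8 - 55 - 81)**2 - 73442 = (-128)**2 - 73442 = 16384 - 73442 = -57058)
n - 1*388516 = -57058 - 1*388516 = -57058 - 388516 = -445574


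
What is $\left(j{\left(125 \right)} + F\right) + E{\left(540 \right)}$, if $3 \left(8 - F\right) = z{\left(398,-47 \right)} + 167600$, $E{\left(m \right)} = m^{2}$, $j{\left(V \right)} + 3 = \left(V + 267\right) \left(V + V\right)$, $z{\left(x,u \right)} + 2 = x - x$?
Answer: $333739$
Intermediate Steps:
$z{\left(x,u \right)} = -2$ ($z{\left(x,u \right)} = -2 + \left(x - x\right) = -2 + 0 = -2$)
$j{\left(V \right)} = -3 + 2 V \left(267 + V\right)$ ($j{\left(V \right)} = -3 + \left(V + 267\right) \left(V + V\right) = -3 + \left(267 + V\right) 2 V = -3 + 2 V \left(267 + V\right)$)
$F = -55858$ ($F = 8 - \frac{-2 + 167600}{3} = 8 - 55866 = -55858$)
$\left(j{\left(125 \right)} + F\right) + E{\left(540 \right)} = \left(\left(-3 + 2 \cdot 125^{2} + 534 \cdot 125\right) - 55858\right) + 540^{2} = \left(\left(-3 + 2 \cdot 15625 + 66750\right) - 55858\right) + 291600 = \left(\left(-3 + 31250 + 66750\right) - 55858\right) + 291600 = \left(97997 - 55858\right) + 291600 = 42139 + 291600 = 333739$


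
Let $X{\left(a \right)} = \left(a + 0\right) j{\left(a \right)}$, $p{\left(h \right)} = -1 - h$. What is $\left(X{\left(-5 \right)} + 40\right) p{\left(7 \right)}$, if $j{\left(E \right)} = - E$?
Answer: $-120$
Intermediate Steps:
$X{\left(a \right)} = - a^{2}$ ($X{\left(a \right)} = \left(a + 0\right) \left(- a\right) = a \left(- a\right) = - a^{2}$)
$\left(X{\left(-5 \right)} + 40\right) p{\left(7 \right)} = \left(- \left(-5\right)^{2} + 40\right) \left(-1 - 7\right) = \left(\left(-1\right) 25 + 40\right) \left(-1 - 7\right) = \left(-25 + 40\right) \left(-8\right) = 15 \left(-8\right) = -120$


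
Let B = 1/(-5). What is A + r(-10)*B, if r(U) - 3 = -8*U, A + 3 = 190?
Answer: 852/5 ≈ 170.40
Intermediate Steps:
A = 187 (A = -3 + 190 = 187)
r(U) = 3 - 8*U
B = -⅕ ≈ -0.20000
A + r(-10)*B = 187 + (3 - 8*(-10))*(-⅕) = 187 + (3 + 80)*(-⅕) = 187 + 83*(-⅕) = 187 - 83/5 = 852/5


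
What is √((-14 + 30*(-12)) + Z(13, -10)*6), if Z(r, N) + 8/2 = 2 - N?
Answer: I*√326 ≈ 18.055*I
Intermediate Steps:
Z(r, N) = -2 - N (Z(r, N) = -4 + (2 - N) = -2 - N)
√((-14 + 30*(-12)) + Z(13, -10)*6) = √((-14 + 30*(-12)) + (-2 - 1*(-10))*6) = √((-14 - 360) + (-2 + 10)*6) = √(-374 + 8*6) = √(-374 + 48) = √(-326) = I*√326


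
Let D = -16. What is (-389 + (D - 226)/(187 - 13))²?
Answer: 1153553296/7569 ≈ 1.5241e+5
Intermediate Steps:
(-389 + (D - 226)/(187 - 13))² = (-389 + (-16 - 226)/(187 - 13))² = (-389 - 242/174)² = (-389 - 242*1/174)² = (-389 - 121/87)² = (-33964/87)² = 1153553296/7569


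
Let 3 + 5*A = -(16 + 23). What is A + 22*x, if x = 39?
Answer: 4248/5 ≈ 849.60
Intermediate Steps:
A = -42/5 (A = -⅗ + (-(16 + 23))/5 = -⅗ + (-1*39)/5 = -⅗ + (⅕)*(-39) = -⅗ - 39/5 = -42/5 ≈ -8.4000)
A + 22*x = -42/5 + 22*39 = -42/5 + 858 = 4248/5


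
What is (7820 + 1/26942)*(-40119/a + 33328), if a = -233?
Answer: 1644522074742463/6277486 ≈ 2.6197e+8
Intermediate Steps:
(7820 + 1/26942)*(-40119/a + 33328) = (7820 + 1/26942)*(-40119/(-233) + 33328) = (7820 + 1/26942)*(-40119*(-1/233) + 33328) = 210686441*(40119/233 + 33328)/26942 = (210686441/26942)*(7805543/233) = 1644522074742463/6277486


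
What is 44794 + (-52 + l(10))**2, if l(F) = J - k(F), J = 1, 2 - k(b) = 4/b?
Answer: 1189019/25 ≈ 47561.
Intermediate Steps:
k(b) = 2 - 4/b
l(F) = -1 + 4/F (l(F) = 1 - (2 - 4/F) = 1 + (-2 + 4/F) = -1 + 4/F)
44794 + (-52 + l(10))**2 = 44794 + (-52 + (4 - 1*10)/10)**2 = 44794 + (-52 + (4 - 10)/10)**2 = 44794 + (-52 + (1/10)*(-6))**2 = 44794 + (-52 - 3/5)**2 = 44794 + (-263/5)**2 = 44794 + 69169/25 = 1189019/25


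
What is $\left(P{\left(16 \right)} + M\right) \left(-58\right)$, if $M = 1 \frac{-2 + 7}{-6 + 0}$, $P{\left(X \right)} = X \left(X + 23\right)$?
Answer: $- \frac{108431}{3} \approx -36144.0$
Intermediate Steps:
$P{\left(X \right)} = X \left(23 + X\right)$
$M = - \frac{5}{6}$ ($M = 1 \frac{5}{-6} = 1 \cdot 5 \left(- \frac{1}{6}\right) = 1 \left(- \frac{5}{6}\right) = - \frac{5}{6} \approx -0.83333$)
$\left(P{\left(16 \right)} + M\right) \left(-58\right) = \left(16 \left(23 + 16\right) - \frac{5}{6}\right) \left(-58\right) = \left(16 \cdot 39 - \frac{5}{6}\right) \left(-58\right) = \left(624 - \frac{5}{6}\right) \left(-58\right) = \frac{3739}{6} \left(-58\right) = - \frac{108431}{3}$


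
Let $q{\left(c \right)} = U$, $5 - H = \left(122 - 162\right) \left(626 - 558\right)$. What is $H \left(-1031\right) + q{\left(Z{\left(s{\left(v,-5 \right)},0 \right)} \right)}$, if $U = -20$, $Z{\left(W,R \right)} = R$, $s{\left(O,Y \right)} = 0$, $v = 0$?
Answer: $-2809495$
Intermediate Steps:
$H = 2725$ ($H = 5 - \left(122 - 162\right) \left(626 - 558\right) = 5 - \left(-40\right) 68 = 5 - -2720 = 5 + 2720 = 2725$)
$q{\left(c \right)} = -20$
$H \left(-1031\right) + q{\left(Z{\left(s{\left(v,-5 \right)},0 \right)} \right)} = 2725 \left(-1031\right) - 20 = -2809475 - 20 = -2809495$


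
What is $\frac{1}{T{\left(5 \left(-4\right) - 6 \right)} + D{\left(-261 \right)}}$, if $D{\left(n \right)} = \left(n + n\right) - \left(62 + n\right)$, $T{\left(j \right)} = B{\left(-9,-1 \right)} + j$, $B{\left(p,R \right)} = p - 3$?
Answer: $- \frac{1}{361} \approx -0.0027701$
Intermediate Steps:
$B{\left(p,R \right)} = -3 + p$
$T{\left(j \right)} = -12 + j$ ($T{\left(j \right)} = \left(-3 - 9\right) + j = -12 + j$)
$D{\left(n \right)} = -62 + n$ ($D{\left(n \right)} = 2 n - \left(62 + n\right) = -62 + n$)
$\frac{1}{T{\left(5 \left(-4\right) - 6 \right)} + D{\left(-261 \right)}} = \frac{1}{\left(-12 + \left(5 \left(-4\right) - 6\right)\right) - 323} = \frac{1}{\left(-12 - 26\right) - 323} = \frac{1}{-38 - 323} = \frac{1}{-361} = - \frac{1}{361}$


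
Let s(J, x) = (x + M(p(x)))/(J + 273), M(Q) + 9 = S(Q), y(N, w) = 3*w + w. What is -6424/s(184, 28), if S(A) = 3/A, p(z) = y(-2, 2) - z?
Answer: -58715360/377 ≈ -1.5574e+5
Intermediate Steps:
y(N, w) = 4*w
p(z) = 8 - z (p(z) = 4*2 - z = 8 - z)
M(Q) = -9 + 3/Q
s(J, x) = (-9 + x + 3/(8 - x))/(273 + J) (s(J, x) = (x + (-9 + 3/(8 - x)))/(J + 273) = (-9 + x + 3/(8 - x))/(273 + J))
-6424/s(184, 28) = -6424*(-8 + 28)*(273 + 184)/(-3 - (-8 + 28)*(9 - 1*28)) = -6424*9140/(-3 - 1*20*(9 - 28)) = -6424*9140/(-3 - 1*20*(-19)) = -6424*9140/(-3 + 380) = -6424/((1/20)*(1/457)*377) = -6424/377/9140 = -6424*9140/377 = -58715360/377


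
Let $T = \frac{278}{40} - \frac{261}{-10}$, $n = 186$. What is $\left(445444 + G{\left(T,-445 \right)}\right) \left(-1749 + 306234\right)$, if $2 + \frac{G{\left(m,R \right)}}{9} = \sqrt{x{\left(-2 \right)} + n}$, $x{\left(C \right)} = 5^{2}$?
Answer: $135625535610 + 2740365 \sqrt{211} \approx 1.3567 \cdot 10^{11}$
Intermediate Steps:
$x{\left(C \right)} = 25$
$T = \frac{661}{20}$ ($T = 278 \cdot \frac{1}{40} - - \frac{261}{10} = \frac{139}{20} + \frac{261}{10} = \frac{661}{20} \approx 33.05$)
$G{\left(m,R \right)} = -18 + 9 \sqrt{211}$ ($G{\left(m,R \right)} = -18 + 9 \sqrt{25 + 186} = -18 + 9 \sqrt{211}$)
$\left(445444 + G{\left(T,-445 \right)}\right) \left(-1749 + 306234\right) = \left(445444 - \left(18 - 9 \sqrt{211}\right)\right) \left(-1749 + 306234\right) = \left(445426 + 9 \sqrt{211}\right) 304485 = 135625535610 + 2740365 \sqrt{211}$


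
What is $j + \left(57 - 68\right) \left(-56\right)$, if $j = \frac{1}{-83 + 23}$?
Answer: $\frac{36959}{60} \approx 615.98$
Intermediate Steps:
$j = - \frac{1}{60}$ ($j = \frac{1}{-60} = - \frac{1}{60} \approx -0.016667$)
$j + \left(57 - 68\right) \left(-56\right) = - \frac{1}{60} + \left(57 - 68\right) \left(-56\right) = - \frac{1}{60} - -616 = - \frac{1}{60} + 616 = \frac{36959}{60}$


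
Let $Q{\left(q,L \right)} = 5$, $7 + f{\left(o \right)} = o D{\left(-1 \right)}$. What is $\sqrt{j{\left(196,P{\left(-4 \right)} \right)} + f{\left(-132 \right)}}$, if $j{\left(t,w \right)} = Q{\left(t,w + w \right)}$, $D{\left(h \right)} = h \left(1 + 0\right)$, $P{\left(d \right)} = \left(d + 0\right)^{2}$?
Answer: $\sqrt{130} \approx 11.402$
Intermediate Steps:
$P{\left(d \right)} = d^{2}$
$D{\left(h \right)} = h$ ($D{\left(h \right)} = h 1 = h$)
$f{\left(o \right)} = -7 - o$ ($f{\left(o \right)} = -7 + o \left(-1\right) = -7 - o$)
$j{\left(t,w \right)} = 5$
$\sqrt{j{\left(196,P{\left(-4 \right)} \right)} + f{\left(-132 \right)}} = \sqrt{5 - -125} = \sqrt{5 + \left(-7 + 132\right)} = \sqrt{5 + 125} = \sqrt{130}$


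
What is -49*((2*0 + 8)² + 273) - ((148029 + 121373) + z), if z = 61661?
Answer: -347576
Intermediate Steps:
-49*((2*0 + 8)² + 273) - ((148029 + 121373) + z) = -49*((2*0 + 8)² + 273) - ((148029 + 121373) + 61661) = -49*((0 + 8)² + 273) - (269402 + 61661) = -49*(8² + 273) - 1*331063 = -49*(64 + 273) - 331063 = -49*337 - 331063 = -16513 - 331063 = -347576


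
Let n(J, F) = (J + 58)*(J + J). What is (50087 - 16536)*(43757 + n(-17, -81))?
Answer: 1421321013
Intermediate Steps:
n(J, F) = 2*J*(58 + J) (n(J, F) = (58 + J)*(2*J) = 2*J*(58 + J))
(50087 - 16536)*(43757 + n(-17, -81)) = (50087 - 16536)*(43757 + 2*(-17)*(58 - 17)) = 33551*(43757 + 2*(-17)*41) = 33551*(43757 - 1394) = 33551*42363 = 1421321013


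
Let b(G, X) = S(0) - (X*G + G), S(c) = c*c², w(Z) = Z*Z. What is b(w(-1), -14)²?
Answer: 169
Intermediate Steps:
w(Z) = Z²
S(c) = c³
b(G, X) = -G - G*X (b(G, X) = 0³ - (X*G + G) = 0 - (G*X + G) = 0 - (G + G*X) = 0 + (-G - G*X) = -G - G*X)
b(w(-1), -14)² = ((-1)²*(-1 - 1*(-14)))² = (1*(-1 + 14))² = (1*13)² = 13² = 169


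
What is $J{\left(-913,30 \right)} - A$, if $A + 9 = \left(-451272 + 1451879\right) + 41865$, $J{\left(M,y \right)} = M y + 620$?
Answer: $-1069233$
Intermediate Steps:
$J{\left(M,y \right)} = 620 + M y$
$A = 1042463$ ($A = -9 + \left(\left(-451272 + 1451879\right) + 41865\right) = -9 + \left(1000607 + 41865\right) = -9 + 1042472 = 1042463$)
$J{\left(-913,30 \right)} - A = \left(620 - 27390\right) - 1042463 = -26770 - 1042463 = -1069233$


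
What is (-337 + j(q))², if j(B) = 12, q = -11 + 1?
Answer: 105625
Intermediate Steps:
q = -10
(-337 + j(q))² = (-337 + 12)² = (-325)² = 105625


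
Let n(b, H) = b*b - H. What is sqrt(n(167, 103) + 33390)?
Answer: 2*sqrt(15294) ≈ 247.34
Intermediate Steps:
n(b, H) = b**2 - H
sqrt(n(167, 103) + 33390) = sqrt((167**2 - 1*103) + 33390) = sqrt((27889 - 103) + 33390) = sqrt(27786 + 33390) = sqrt(61176) = 2*sqrt(15294)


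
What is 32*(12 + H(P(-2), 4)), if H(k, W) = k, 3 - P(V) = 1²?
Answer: 448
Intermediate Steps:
P(V) = 2 (P(V) = 3 - 1*1² = 3 - 1*1 = 3 - 1 = 2)
32*(12 + H(P(-2), 4)) = 32*(12 + 2) = 32*14 = 448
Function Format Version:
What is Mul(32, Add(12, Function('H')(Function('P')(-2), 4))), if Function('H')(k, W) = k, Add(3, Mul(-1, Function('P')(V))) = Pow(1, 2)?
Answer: 448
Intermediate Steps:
Function('P')(V) = 2 (Function('P')(V) = Add(3, Mul(-1, Pow(1, 2))) = Add(3, Mul(-1, 1)) = Add(3, -1) = 2)
Mul(32, Add(12, Function('H')(Function('P')(-2), 4))) = Mul(32, Add(12, 2)) = Mul(32, 14) = 448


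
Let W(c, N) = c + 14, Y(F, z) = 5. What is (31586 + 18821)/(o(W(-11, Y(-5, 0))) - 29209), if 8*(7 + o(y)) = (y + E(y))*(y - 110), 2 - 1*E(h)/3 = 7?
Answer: -100814/58111 ≈ -1.7349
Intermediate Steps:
E(h) = -15 (E(h) = 6 - 3*7 = 6 - 21 = -15)
W(c, N) = 14 + c
o(y) = -7 + (-110 + y)*(-15 + y)/8 (o(y) = -7 + ((y - 15)*(y - 110))/8 = -7 + ((-15 + y)*(-110 + y))/8 = -7 + ((-110 + y)*(-15 + y))/8 = -7 + (-110 + y)*(-15 + y)/8)
(31586 + 18821)/(o(W(-11, Y(-5, 0))) - 29209) = (31586 + 18821)/((797/4 - 125*(14 - 11)/8 + (14 - 11)**2/8) - 29209) = 50407/((797/4 - 125/8*3 + (1/8)*3**2) - 29209) = 50407/((797/4 - 375/8 + (1/8)*9) - 29209) = 50407/((797/4 - 375/8 + 9/8) - 29209) = 50407/(307/2 - 29209) = 50407/(-58111/2) = 50407*(-2/58111) = -100814/58111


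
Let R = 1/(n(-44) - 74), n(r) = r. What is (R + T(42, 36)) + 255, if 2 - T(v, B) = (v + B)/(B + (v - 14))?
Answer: 482899/1888 ≈ 255.77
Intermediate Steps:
R = -1/118 (R = 1/(-44 - 74) = 1/(-118) = -1/118 ≈ -0.0084746)
T(v, B) = 2 - (B + v)/(-14 + B + v) (T(v, B) = 2 - (v + B)/(B + (v - 14)) = 2 - (B + v)/(B + (-14 + v)) = 2 - (B + v)/(-14 + B + v))
(R + T(42, 36)) + 255 = (-1/118 + (-28 + 36 + 42)/(-14 + 36 + 42)) + 255 = (-1/118 + 50/64) + 255 = (-1/118 + (1/64)*50) + 255 = (-1/118 + 25/32) + 255 = 1459/1888 + 255 = 482899/1888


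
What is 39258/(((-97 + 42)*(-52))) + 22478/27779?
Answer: 577417531/39723970 ≈ 14.536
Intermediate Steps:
39258/(((-97 + 42)*(-52))) + 22478/27779 = 39258/((-55*(-52))) + 22478*(1/27779) = 39258/2860 + 22478/27779 = 39258*(1/2860) + 22478/27779 = 19629/1430 + 22478/27779 = 577417531/39723970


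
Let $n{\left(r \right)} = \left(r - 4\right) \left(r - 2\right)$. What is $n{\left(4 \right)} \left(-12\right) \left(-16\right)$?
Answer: $0$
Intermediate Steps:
$n{\left(r \right)} = \left(-4 + r\right) \left(-2 + r\right)$
$n{\left(4 \right)} \left(-12\right) \left(-16\right) = \left(8 + 4^{2} - 24\right) \left(-12\right) \left(-16\right) = \left(8 + 16 - 24\right) \left(-12\right) \left(-16\right) = 0 \left(-12\right) \left(-16\right) = 0 \left(-16\right) = 0$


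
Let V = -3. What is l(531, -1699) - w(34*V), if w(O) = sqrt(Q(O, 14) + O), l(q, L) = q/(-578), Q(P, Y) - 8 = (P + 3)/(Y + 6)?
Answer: -531/578 - I*sqrt(9895)/10 ≈ -0.91868 - 9.9474*I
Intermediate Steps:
Q(P, Y) = 8 + (3 + P)/(6 + Y) (Q(P, Y) = 8 + (P + 3)/(Y + 6) = 8 + (3 + P)/(6 + Y))
l(q, L) = -q/578 (l(q, L) = q*(-1/578) = -q/578)
w(O) = sqrt(163/20 + 21*O/20) (w(O) = sqrt((51 + O + 8*14)/(6 + 14) + O) = sqrt((51 + O + 112)/20 + O) = sqrt((163 + O)/20 + O) = sqrt((163/20 + O/20) + O) = sqrt(163/20 + 21*O/20))
l(531, -1699) - w(34*V) = -1/578*531 - sqrt(815 + 105*(34*(-3)))/10 = -531/578 - sqrt(815 + 105*(-102))/10 = -531/578 - sqrt(815 - 10710)/10 = -531/578 - sqrt(-9895)/10 = -531/578 - I*sqrt(9895)/10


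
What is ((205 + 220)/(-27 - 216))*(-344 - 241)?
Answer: 27625/27 ≈ 1023.1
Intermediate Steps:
((205 + 220)/(-27 - 216))*(-344 - 241) = (425/(-243))*(-585) = (425*(-1/243))*(-585) = -425/243*(-585) = 27625/27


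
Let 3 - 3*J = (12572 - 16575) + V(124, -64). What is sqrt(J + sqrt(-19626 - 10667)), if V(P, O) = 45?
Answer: sqrt(11883 + 9*I*sqrt(30293))/3 ≈ 36.415 + 2.3898*I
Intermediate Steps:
J = 3961/3 (J = 1 - ((12572 - 16575) + 45)/3 = 1 - (-4003 + 45)/3 = 1 - 1/3*(-3958) = 1 + 3958/3 = 3961/3 ≈ 1320.3)
sqrt(J + sqrt(-19626 - 10667)) = sqrt(3961/3 + sqrt(-19626 - 10667)) = sqrt(3961/3 + sqrt(-30293)) = sqrt(3961/3 + I*sqrt(30293))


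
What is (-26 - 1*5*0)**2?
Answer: 676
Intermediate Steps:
(-26 - 1*5*0)**2 = (-26 - 5*0)**2 = (-26 + 0)**2 = (-26)**2 = 676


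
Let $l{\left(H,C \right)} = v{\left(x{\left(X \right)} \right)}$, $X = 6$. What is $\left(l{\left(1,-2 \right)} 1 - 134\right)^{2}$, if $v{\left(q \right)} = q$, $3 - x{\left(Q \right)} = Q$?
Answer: $18769$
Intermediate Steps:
$x{\left(Q \right)} = 3 - Q$
$l{\left(H,C \right)} = -3$ ($l{\left(H,C \right)} = 3 - 6 = -3$)
$\left(l{\left(1,-2 \right)} 1 - 134\right)^{2} = \left(\left(-3\right) 1 - 134\right)^{2} = \left(-3 - 134\right)^{2} = \left(-137\right)^{2} = 18769$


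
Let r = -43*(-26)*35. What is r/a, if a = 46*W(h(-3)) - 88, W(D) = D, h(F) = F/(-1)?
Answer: 3913/5 ≈ 782.60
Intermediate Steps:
h(F) = -F (h(F) = F*(-1) = -F)
r = 39130 (r = 1118*35 = 39130)
a = 50 (a = 46*(-1*(-3)) - 88 = 46*3 - 88 = 138 - 88 = 50)
r/a = 39130/50 = 39130*(1/50) = 3913/5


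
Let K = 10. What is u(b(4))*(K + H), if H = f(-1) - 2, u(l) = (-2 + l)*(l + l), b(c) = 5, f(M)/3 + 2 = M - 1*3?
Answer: -300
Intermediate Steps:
f(M) = -15 + 3*M (f(M) = -6 + 3*(M - 1*3) = -6 + 3*(M - 3) = -6 + 3*(-3 + M) = -6 + (-9 + 3*M) = -15 + 3*M)
u(l) = 2*l*(-2 + l) (u(l) = (-2 + l)*(2*l) = 2*l*(-2 + l))
H = -20 (H = (-15 + 3*(-1)) - 2 = (-15 - 3) - 2 = -18 - 2 = -20)
u(b(4))*(K + H) = (2*5*(-2 + 5))*(10 - 20) = (2*5*3)*(-10) = 30*(-10) = -300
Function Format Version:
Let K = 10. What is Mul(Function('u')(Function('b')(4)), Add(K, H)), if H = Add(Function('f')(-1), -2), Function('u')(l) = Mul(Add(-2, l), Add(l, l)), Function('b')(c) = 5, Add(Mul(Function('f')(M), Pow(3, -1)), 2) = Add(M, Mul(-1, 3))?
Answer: -300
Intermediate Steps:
Function('f')(M) = Add(-15, Mul(3, M)) (Function('f')(M) = Add(-6, Mul(3, Add(M, Mul(-1, 3)))) = Add(-6, Mul(3, Add(M, -3))) = Add(-6, Mul(3, Add(-3, M))) = Add(-6, Add(-9, Mul(3, M))) = Add(-15, Mul(3, M)))
Function('u')(l) = Mul(2, l, Add(-2, l)) (Function('u')(l) = Mul(Add(-2, l), Mul(2, l)) = Mul(2, l, Add(-2, l)))
H = -20 (H = Add(Add(-15, Mul(3, -1)), -2) = Add(Add(-15, -3), -2) = Add(-18, -2) = -20)
Mul(Function('u')(Function('b')(4)), Add(K, H)) = Mul(Mul(2, 5, Add(-2, 5)), Add(10, -20)) = Mul(Mul(2, 5, 3), -10) = Mul(30, -10) = -300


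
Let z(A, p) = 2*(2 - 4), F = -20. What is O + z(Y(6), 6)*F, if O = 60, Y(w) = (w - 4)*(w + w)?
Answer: 140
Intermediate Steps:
Y(w) = 2*w*(-4 + w) (Y(w) = (-4 + w)*(2*w) = 2*w*(-4 + w))
z(A, p) = -4 (z(A, p) = 2*(-2) = -4)
O + z(Y(6), 6)*F = 60 - 4*(-20) = 60 + 80 = 140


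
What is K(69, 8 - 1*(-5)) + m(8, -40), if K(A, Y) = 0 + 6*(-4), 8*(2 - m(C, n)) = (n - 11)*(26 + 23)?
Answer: 2323/8 ≈ 290.38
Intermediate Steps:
m(C, n) = 555/8 - 49*n/8 (m(C, n) = 2 - (n - 11)*(26 + 23)/8 = 2 - (-11 + n)*49/8 = 2 - (-539 + 49*n)/8 = 2 + (539/8 - 49*n/8) = 555/8 - 49*n/8)
K(A, Y) = -24 (K(A, Y) = 0 - 24 = -24)
K(69, 8 - 1*(-5)) + m(8, -40) = -24 + (555/8 - 49/8*(-40)) = -24 + (555/8 + 245) = -24 + 2515/8 = 2323/8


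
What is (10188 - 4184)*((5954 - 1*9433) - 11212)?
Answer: -88204764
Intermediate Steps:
(10188 - 4184)*((5954 - 1*9433) - 11212) = 6004*((5954 - 9433) - 11212) = 6004*(-3479 - 11212) = 6004*(-14691) = -88204764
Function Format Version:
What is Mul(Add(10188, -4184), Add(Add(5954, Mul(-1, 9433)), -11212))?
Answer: -88204764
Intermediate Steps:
Mul(Add(10188, -4184), Add(Add(5954, Mul(-1, 9433)), -11212)) = Mul(6004, Add(Add(5954, -9433), -11212)) = Mul(6004, Add(-3479, -11212)) = Mul(6004, -14691) = -88204764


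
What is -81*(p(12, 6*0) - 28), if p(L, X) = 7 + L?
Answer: 729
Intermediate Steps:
-81*(p(12, 6*0) - 28) = -81*((7 + 12) - 28) = -81*(19 - 28) = -81*(-9) = 729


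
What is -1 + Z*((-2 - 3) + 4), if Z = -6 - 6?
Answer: 11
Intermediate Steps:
Z = -12
-1 + Z*((-2 - 3) + 4) = -1 - 12*((-2 - 3) + 4) = -1 - 12*(-5 + 4) = -1 - 12*(-1) = -1 + 12 = 11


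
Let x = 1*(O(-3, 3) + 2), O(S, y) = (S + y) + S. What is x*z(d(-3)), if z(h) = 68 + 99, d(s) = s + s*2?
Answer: -167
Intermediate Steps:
d(s) = 3*s (d(s) = s + 2*s = 3*s)
O(S, y) = y + 2*S
x = -1 (x = 1*((3 + 2*(-3)) + 2) = 1*((3 - 6) + 2) = 1*(-3 + 2) = 1*(-1) = -1)
z(h) = 167
x*z(d(-3)) = -1*167 = -167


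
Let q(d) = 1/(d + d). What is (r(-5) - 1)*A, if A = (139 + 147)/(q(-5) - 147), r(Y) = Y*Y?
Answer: -68640/1471 ≈ -46.662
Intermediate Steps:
q(d) = 1/(2*d)
r(Y) = Y²
A = -2860/1471 (A = (139 + 147)/((½)/(-5) - 147) = 286/((½)*(-⅕) - 147) = 286/(-⅒ - 147) = 286/(-1471/10) = 286*(-10/1471) = -2860/1471 ≈ -1.9443)
(r(-5) - 1)*A = ((-5)² - 1)*(-2860/1471) = (25 - 1)*(-2860/1471) = 24*(-2860/1471) = -68640/1471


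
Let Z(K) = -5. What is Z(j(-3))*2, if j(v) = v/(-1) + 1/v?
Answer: -10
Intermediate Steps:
j(v) = 1/v - v (j(v) = v*(-1) + 1/v = -v + 1/v = 1/v - v)
Z(j(-3))*2 = -5*2 = -10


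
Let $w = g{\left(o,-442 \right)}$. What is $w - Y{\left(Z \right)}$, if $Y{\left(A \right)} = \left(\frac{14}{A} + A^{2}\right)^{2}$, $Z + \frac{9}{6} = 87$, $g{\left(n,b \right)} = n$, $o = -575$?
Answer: $- \frac{25003499121529}{467856} \approx -5.3443 \cdot 10^{7}$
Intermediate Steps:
$Z = \frac{171}{2}$ ($Z = - \frac{3}{2} + 87 = \frac{171}{2} \approx 85.5$)
$w = -575$
$Y{\left(A \right)} = \left(A^{2} + \frac{14}{A}\right)^{2}$
$w - Y{\left(Z \right)} = -575 - \frac{\left(14 + \left(\frac{171}{2}\right)^{3}\right)^{2}}{\frac{29241}{4}} = -575 - \frac{4 \left(14 + \frac{5000211}{8}\right)^{2}}{29241} = -575 - \frac{4 \left(\frac{5000323}{8}\right)^{2}}{29241} = -575 - \frac{4}{29241} \cdot \frac{25003230104329}{64} = -575 - \frac{25003230104329}{467856} = - \frac{25003499121529}{467856}$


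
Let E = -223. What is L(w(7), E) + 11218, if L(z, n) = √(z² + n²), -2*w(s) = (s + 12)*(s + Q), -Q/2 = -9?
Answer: 11218 + 17*√1469/2 ≈ 11544.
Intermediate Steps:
Q = 18 (Q = -2*(-9) = 18)
w(s) = -(12 + s)*(18 + s)/2 (w(s) = -(s + 12)*(s + 18)/2 = -(12 + s)*(18 + s)/2)
L(z, n) = √(n² + z²)
L(w(7), E) + 11218 = √((-223)² + (-108 - 15*7 - ½*7²)²) + 11218 = √(49729 + (-108 - 105 - ½*49)²) + 11218 = √(49729 + (-108 - 105 - 49/2)²) + 11218 = √(49729 + (-475/2)²) + 11218 = √(49729 + 225625/4) + 11218 = √(424541/4) + 11218 = 17*√1469/2 + 11218 = 11218 + 17*√1469/2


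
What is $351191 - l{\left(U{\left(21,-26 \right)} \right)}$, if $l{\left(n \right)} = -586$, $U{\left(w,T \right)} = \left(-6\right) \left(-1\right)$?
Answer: $351777$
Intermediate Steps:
$U{\left(w,T \right)} = 6$
$351191 - l{\left(U{\left(21,-26 \right)} \right)} = 351191 - -586 = 351191 + 586 = 351777$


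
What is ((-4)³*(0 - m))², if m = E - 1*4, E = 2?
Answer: 16384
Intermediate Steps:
m = -2 (m = 2 - 1*4 = 2 - 4 = -2)
((-4)³*(0 - m))² = ((-4)³*(0 - 1*(-2)))² = (-64*(0 + 2))² = (-64*2)² = (-128)² = 16384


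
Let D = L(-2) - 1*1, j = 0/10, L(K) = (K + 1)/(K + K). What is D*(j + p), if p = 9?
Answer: -27/4 ≈ -6.7500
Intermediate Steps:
L(K) = (1 + K)/(2*K) (L(K) = (1 + K)/((2*K)) = (1 + K)*(1/(2*K)) = (1 + K)/(2*K))
j = 0 (j = 0*(⅒) = 0)
D = -¾ (D = (½)*(1 - 2)/(-2) - 1*1 = (½)*(-½)*(-1) - 1 = ¼ - 1 = -¾ ≈ -0.75000)
D*(j + p) = -3*(0 + 9)/4 = -¾*9 = -27/4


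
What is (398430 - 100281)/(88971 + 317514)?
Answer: 99383/135495 ≈ 0.73348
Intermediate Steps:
(398430 - 100281)/(88971 + 317514) = 298149/406485 = 298149*(1/406485) = 99383/135495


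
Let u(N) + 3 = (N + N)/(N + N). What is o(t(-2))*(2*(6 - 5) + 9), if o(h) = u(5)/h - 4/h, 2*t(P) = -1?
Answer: 132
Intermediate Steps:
t(P) = -1/2 (t(P) = (1/2)*(-1) = -1/2)
u(N) = -2 (u(N) = -3 + (N + N)/(N + N) = -3 + (2*N)/((2*N)) = -3 + (2*N)*(1/(2*N)) = -3 + 1 = -2)
o(h) = -6/h (o(h) = -2/h - 4/h = -6/h)
o(t(-2))*(2*(6 - 5) + 9) = (-6/(-1/2))*(2*(6 - 5) + 9) = (-6*(-2))*(2*1 + 9) = 12*(2 + 9) = 12*11 = 132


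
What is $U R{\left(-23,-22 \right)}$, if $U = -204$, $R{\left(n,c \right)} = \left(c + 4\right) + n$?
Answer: $8364$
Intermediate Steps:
$R{\left(n,c \right)} = 4 + c + n$ ($R{\left(n,c \right)} = \left(4 + c\right) + n = 4 + c + n$)
$U R{\left(-23,-22 \right)} = - 204 \left(4 - 22 - 23\right) = \left(-204\right) \left(-41\right) = 8364$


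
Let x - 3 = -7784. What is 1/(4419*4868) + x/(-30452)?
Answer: 10461406619/40942127799 ≈ 0.25552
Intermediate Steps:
x = -7781 (x = 3 - 7784 = -7781)
1/(4419*4868) + x/(-30452) = 1/(4419*4868) - 7781/(-30452) = (1/4419)*(1/4868) - 7781*(-1/30452) = 1/21511692 + 7781/30452 = 10461406619/40942127799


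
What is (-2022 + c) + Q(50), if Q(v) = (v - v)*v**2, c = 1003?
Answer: -1019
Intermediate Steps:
Q(v) = 0 (Q(v) = 0*v**2 = 0)
(-2022 + c) + Q(50) = (-2022 + 1003) + 0 = -1019 + 0 = -1019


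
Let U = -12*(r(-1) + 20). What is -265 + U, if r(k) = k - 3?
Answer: -457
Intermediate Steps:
r(k) = -3 + k
U = -192 (U = -12*((-3 - 1) + 20) = -12*(-4 + 20) = -12*16 = -192)
-265 + U = -265 - 192 = -457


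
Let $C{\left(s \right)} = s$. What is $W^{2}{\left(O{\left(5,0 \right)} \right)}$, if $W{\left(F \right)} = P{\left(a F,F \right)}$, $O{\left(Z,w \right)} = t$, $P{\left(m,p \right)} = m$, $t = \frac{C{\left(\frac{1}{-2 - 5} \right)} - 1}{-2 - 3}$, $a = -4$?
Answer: $\frac{1024}{1225} \approx 0.83592$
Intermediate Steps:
$t = \frac{8}{35}$ ($t = \frac{\frac{1}{-2 - 5} - 1}{-2 - 3} = \frac{\frac{1}{-7} - 1}{-5} = \left(- \frac{1}{7} - 1\right) \left(- \frac{1}{5}\right) = \left(- \frac{8}{7}\right) \left(- \frac{1}{5}\right) = \frac{8}{35} \approx 0.22857$)
$O{\left(Z,w \right)} = \frac{8}{35}$
$W{\left(F \right)} = - 4 F$
$W^{2}{\left(O{\left(5,0 \right)} \right)} = \left(\left(-4\right) \frac{8}{35}\right)^{2} = \left(- \frac{32}{35}\right)^{2} = \frac{1024}{1225}$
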